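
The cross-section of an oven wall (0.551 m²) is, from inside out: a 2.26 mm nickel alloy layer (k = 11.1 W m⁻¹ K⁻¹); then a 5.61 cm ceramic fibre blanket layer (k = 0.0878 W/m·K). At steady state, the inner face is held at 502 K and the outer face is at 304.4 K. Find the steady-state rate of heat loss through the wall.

Q = 170 W

Treat each layer as a resistance in series:
  R_nickel alloy = L/(kA) = 0.00226/(11.1·0.551) = 3.695×10^-4 K/W
  R_ceramic fibre blanket = L/(kA) = 0.0561/(0.0878·0.551) = 1.160 K/W
ΣR = 3.695×10^-4 + 1.160 = 1.160 K/W
Q = ΔT/ΣR = (502 K − 304.4 K)/1.160 = 170 W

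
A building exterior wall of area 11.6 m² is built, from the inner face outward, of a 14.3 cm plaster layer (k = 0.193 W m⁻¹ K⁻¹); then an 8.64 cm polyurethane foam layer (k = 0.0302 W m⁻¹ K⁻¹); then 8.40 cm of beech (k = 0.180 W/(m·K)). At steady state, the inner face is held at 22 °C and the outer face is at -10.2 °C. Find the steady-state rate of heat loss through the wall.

Treat each layer as a resistance in series:
  R_plaster = L/(kA) = 0.143/(0.193·11.6) = 0.06387 K/W
  R_polyurethane foam = L/(kA) = 0.0864/(0.0302·11.6) = 0.2466 K/W
  R_beech = L/(kA) = 0.0840/(0.180·11.6) = 0.04023 K/W
ΣR = 0.06387 + 0.2466 + 0.04023 = 0.3507 K/W
Q = ΔT/ΣR = (22 °C − -10.2 °C)/0.3507 = 91.8 W

Q = 91.8 W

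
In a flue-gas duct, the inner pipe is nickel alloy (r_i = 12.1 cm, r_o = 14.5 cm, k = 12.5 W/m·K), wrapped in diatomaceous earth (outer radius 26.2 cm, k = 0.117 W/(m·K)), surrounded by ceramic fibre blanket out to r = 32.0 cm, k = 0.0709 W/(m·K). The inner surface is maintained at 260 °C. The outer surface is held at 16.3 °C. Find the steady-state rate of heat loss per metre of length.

Q' = 194 W/m

Series thermal resistances, inner to outer:
  R'_nickel alloy = ln(0.145/0.121)/(2πk) = 0.1809/(2π·12.5) = 0.002304 m·K/W
  R'_diatomaceous earth = ln(0.262/0.145)/(2πk) = 0.5916/(2π·0.117) = 0.8048 m·K/W
  R'_ceramic fibre blanket = ln(0.320/0.262)/(2πk) = 0.2000/(2π·0.0709) = 0.4489 m·K/W
ΣR = 0.002304 + 0.8048 + 0.4489 = 1.256 m·K/W
Q' = ΔT/ΣR = (260 °C − 16.3 °C)/1.256 = 194 W/m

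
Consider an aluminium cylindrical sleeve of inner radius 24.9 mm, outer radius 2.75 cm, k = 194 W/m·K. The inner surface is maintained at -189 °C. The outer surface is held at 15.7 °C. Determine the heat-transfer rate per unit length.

Q' = 2πk·ΔT/ln(r₂/r₁) = 2π × 194 × 204.7 / ln(0.0275/0.0249) = 2.51×10^6 W/m

Q' = 2.51×10^6 W/m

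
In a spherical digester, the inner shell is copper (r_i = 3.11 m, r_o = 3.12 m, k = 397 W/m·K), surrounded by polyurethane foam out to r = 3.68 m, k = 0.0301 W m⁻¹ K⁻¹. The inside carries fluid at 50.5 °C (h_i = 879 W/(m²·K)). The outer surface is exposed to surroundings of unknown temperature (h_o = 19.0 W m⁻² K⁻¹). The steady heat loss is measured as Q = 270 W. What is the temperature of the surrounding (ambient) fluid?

Sum the resistances:
  R_conv,in = 1/(4πr²h) = 1/(4π·3.11²·879) = 9.360×10^-6 K/W
  R_copper = (1/3.11 − 1/3.12)/(4πk) = 0.001031/(4π·397) = 2.066×10^-7 K/W
  R_polyurethane foam = (1/3.12 − 1/3.68)/(4πk) = 0.04877/(4π·0.0301) = 0.1289 K/W
  R_conv,out = 1/(4πr²h) = 1/(4π·3.68²·19.0) = 3.093×10^-4 K/W
ΣR = 0.1293 K/W
ΔT = Q·ΣR = 270 × 0.1293 = 34.91 K
Heat flows outward, so T_out = T_in − ΔT = 50.5 − 34.91 = 15.6 °C

T_out = 15.6 °C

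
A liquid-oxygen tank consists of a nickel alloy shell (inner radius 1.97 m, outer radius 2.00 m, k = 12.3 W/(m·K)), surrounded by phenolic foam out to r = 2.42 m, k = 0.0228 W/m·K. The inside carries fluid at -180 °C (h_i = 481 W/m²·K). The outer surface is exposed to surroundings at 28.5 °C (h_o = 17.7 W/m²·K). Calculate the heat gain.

Series thermal resistances, inner to outer:
  R_conv,in = 1/(4πr²h) = 1/(4π·1.97²·481) = 4.263×10^-5 K/W
  R_nickel alloy = (1/1.97 − 1/2.00)/(4πk) = 0.007614/(4π·12.3) = 4.926×10^-5 K/W
  R_phenolic foam = (1/2.00 − 1/2.42)/(4πk) = 0.08678/(4π·0.0228) = 0.3029 K/W
  R_conv,out = 1/(4πr²h) = 1/(4π·2.42²·17.7) = 7.677×10^-4 K/W
ΣR = 4.263×10^-5 + 4.926×10^-5 + 0.3029 + 7.677×10^-4 = 0.3038 K/W
Q = ΔT/ΣR = (-180 °C − 28.5 °C)/0.3038 = -686 W
(Negative Q ⇒ heat flows inward; heat gain = 686 W.)

Q = 686 W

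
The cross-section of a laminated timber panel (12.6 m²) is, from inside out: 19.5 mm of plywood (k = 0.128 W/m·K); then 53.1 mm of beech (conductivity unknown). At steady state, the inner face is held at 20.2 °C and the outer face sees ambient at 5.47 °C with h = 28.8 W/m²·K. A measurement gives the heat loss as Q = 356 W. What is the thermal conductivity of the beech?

ΣR = ΔT/Q = |20.2 − 5.47|/356 = 0.04138 K/W
Known resistances:
  R_plywood = L/(kA) = 0.0195/(0.128·12.6) = 0.01209 K/W
  R_conv,out = 1/(hA) = 1/(28.8·12.6) = 0.002756 K/W
R_beech = ΣR − ΣR_known = 0.04138 − 0.01485 = 0.02653 K/W
L/(kA) = 0.02653 ⇒ k = 0.0531/(0.02653·12.6) = 0.159 W/m·K

k = 0.159 W/m·K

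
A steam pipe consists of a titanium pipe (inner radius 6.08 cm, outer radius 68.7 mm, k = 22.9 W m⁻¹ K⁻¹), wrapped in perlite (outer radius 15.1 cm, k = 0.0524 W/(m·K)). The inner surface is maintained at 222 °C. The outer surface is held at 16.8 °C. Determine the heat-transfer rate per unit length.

Series thermal resistances, inner to outer:
  R'_titanium = ln(0.0687/0.0608)/(2πk) = 0.1222/(2π·22.9) = 8.490×10^-4 m·K/W
  R'_perlite = ln(0.151/0.0687)/(2πk) = 0.7875/(2π·0.0524) = 2.392 m·K/W
ΣR = 8.490×10^-4 + 2.392 = 2.393 m·K/W
Q' = ΔT/ΣR = (222 °C − 16.8 °C)/2.393 = 85.8 W/m

Q' = 85.8 W/m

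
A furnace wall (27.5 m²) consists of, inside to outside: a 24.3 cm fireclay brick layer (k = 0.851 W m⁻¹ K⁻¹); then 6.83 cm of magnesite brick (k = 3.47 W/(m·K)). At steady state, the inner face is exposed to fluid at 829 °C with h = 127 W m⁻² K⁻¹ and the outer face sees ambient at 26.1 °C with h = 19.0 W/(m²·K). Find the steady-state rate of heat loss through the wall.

Treat each layer as a resistance in series:
  R_conv,in = 1/(hA) = 1/(127·27.5) = 2.863×10^-4 K/W
  R_fireclay brick = L/(kA) = 0.243/(0.851·27.5) = 0.01038 K/W
  R_magnesite brick = L/(kA) = 0.0683/(3.47·27.5) = 7.157×10^-4 K/W
  R_conv,out = 1/(hA) = 1/(19.0·27.5) = 0.001914 K/W
ΣR = 2.863×10^-4 + 0.01038 + 7.157×10^-4 + 0.001914 = 0.01330 K/W
Q = ΔT/ΣR = (829 °C − 26.1 °C)/0.01330 = 60400 W

Q = 60.4 kW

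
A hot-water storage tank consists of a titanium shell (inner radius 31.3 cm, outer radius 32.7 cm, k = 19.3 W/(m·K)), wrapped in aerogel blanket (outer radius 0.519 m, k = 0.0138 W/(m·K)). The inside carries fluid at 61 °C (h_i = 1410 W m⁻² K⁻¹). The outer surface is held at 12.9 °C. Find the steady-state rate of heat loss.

Treat each layer as a resistance in series:
  R_conv,in = 1/(4πr²h) = 1/(4π·0.313²·1410) = 5.761×10^-4 K/W
  R_titanium = (1/0.313 − 1/0.327)/(4πk) = 0.1368/(4π·19.3) = 5.640×10^-4 K/W
  R_aerogel blanket = (1/0.327 − 1/0.519)/(4πk) = 1.131/(4π·0.0138) = 6.524 K/W
ΣR = 5.761×10^-4 + 5.640×10^-4 + 6.524 = 6.525 K/W
Q = ΔT/ΣR = (61 °C − 12.9 °C)/6.525 = 7.37 W

Q = 7.37 W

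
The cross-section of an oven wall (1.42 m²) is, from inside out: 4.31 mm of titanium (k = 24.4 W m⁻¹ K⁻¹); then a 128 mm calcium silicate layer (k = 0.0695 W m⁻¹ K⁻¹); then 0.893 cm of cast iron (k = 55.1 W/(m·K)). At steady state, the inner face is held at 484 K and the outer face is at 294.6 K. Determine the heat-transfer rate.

Series thermal resistances, inner to outer:
  R_titanium = L/(kA) = 0.00431/(24.4·1.42) = 1.244×10^-4 K/W
  R_calcium silicate = L/(kA) = 0.128/(0.0695·1.42) = 1.297 K/W
  R_cast iron = L/(kA) = 0.00893/(55.1·1.42) = 1.141×10^-4 K/W
ΣR = 1.244×10^-4 + 1.297 + 1.141×10^-4 = 1.297 K/W
Q = ΔT/ΣR = (484 K − 294.6 K)/1.297 = 146 W

Q = 146 W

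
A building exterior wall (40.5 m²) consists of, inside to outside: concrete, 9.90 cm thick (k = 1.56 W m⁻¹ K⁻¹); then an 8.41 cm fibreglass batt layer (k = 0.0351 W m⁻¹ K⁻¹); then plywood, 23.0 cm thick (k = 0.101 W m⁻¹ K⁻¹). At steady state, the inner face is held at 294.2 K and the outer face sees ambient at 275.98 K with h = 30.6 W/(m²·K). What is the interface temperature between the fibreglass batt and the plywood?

Resistance network (inner→outer):
  R_concrete = L/(kA) = 0.0990/(1.56·40.5) = 0.001567 K/W
  R_fibreglass batt = L/(kA) = 0.0841/(0.0351·40.5) = 0.05916 K/W
  R_plywood = L/(kA) = 0.230/(0.101·40.5) = 0.05623 K/W
  R_conv,out = 1/(hA) = 1/(30.6·40.5) = 8.069×10^-4 K/W
ΣR = 0.001567 + 0.05916 + 0.05623 + 8.069×10^-4 = 0.1178 K/W
Q = ΔT/ΣR = (294.2 K − 275.98 K)/0.1178 = 154.7 W
From the inner boundary to the fibreglass batt/plywood interface, ΣR_partial = 0.06073 K/W.
T_interface = T_in − Q·ΣR_partial = 294.2 K − (154.7)(0.06073) = 284.8 K

T = 284.8 K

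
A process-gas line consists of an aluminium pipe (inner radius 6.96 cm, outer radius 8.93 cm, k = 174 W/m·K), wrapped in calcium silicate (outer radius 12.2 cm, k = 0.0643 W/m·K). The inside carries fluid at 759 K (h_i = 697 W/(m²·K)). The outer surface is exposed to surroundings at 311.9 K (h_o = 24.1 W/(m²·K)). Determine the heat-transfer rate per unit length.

Series thermal resistances, inner to outer:
  R'_conv,in = 1/(2πr h) = 1/(2π·0.0696·697) = 0.003281 m·K/W
  R'_aluminium = ln(0.0893/0.0696)/(2πk) = 0.2492/(2π·174) = 2.280×10^-4 m·K/W
  R'_calcium silicate = ln(0.122/0.0893)/(2πk) = 0.3120/(2π·0.0643) = 0.7723 m·K/W
  R'_conv,out = 1/(2πr h) = 1/(2π·0.122·24.1) = 0.05413 m·K/W
ΣR = 0.003281 + 2.280×10^-4 + 0.7723 + 0.05413 = 0.8299 m·K/W
Q' = ΔT/ΣR = (759 K − 311.9 K)/0.8299 = 539 W/m

Q' = 539 W/m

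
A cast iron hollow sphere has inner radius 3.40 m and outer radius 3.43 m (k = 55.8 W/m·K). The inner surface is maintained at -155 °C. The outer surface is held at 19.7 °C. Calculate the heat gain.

Q = 47600 kW

Q = 4πk·ΔT/(1/r₁ − 1/r₂) = 4π × 55.8 × 174.7 / (1/3.40 − 1/3.43) = 4.76×10^7 W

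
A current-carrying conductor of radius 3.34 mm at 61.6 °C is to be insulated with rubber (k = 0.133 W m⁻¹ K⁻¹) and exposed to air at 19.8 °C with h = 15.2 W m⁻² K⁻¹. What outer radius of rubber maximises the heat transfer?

For a cylinder, r_cr = k_ins/h = 0.133/15.2 = 0.00875 m = 0.875 cm

r_cr = 0.875 cm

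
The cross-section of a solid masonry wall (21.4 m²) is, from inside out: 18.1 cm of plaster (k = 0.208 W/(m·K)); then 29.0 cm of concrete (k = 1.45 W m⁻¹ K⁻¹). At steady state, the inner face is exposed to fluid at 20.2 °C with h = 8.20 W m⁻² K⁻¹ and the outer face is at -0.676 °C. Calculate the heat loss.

Resistance network (inner→outer):
  R_conv,in = 1/(hA) = 1/(8.20·21.4) = 0.005699 K/W
  R_plaster = L/(kA) = 0.181/(0.208·21.4) = 0.04066 K/W
  R_concrete = L/(kA) = 0.290/(1.45·21.4) = 0.009346 K/W
ΣR = 0.005699 + 0.04066 + 0.009346 = 0.05571 K/W
Q = ΔT/ΣR = (20.2 °C − -0.676 °C)/0.05571 = 375 W

Q = 375 W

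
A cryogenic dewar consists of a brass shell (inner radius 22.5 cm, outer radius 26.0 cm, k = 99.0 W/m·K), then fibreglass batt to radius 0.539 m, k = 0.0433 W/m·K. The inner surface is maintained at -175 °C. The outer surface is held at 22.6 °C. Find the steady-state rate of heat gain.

Q = 54.0 W

Resistance network (inner→outer):
  R_brass = (1/0.225 − 1/0.260)/(4πk) = 0.5983/(4π·99.0) = 4.809×10^-4 K/W
  R_fibreglass batt = (1/0.260 − 1/0.539)/(4πk) = 1.991/(4π·0.0433) = 3.659 K/W
ΣR = 4.809×10^-4 + 3.659 = 3.659 K/W
Q = ΔT/ΣR = (-175 °C − 22.6 °C)/3.659 = -54.0 W
(Negative Q ⇒ heat flows inward; heat gain = 54.0 W.)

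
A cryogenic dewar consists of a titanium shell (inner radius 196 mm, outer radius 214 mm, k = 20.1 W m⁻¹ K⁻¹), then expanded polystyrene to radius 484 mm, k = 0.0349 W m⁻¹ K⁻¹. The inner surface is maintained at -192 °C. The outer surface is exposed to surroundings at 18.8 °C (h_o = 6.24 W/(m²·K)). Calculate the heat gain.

Q = 35.1 W

Series thermal resistances, inner to outer:
  R_titanium = (1/0.196 − 1/0.214)/(4πk) = 0.4291/(4π·20.1) = 0.001699 K/W
  R_expanded polystyrene = (1/0.214 − 1/0.484)/(4πk) = 2.607/(4π·0.0349) = 5.944 K/W
  R_conv,out = 1/(4πr²h) = 1/(4π·0.484²·6.24) = 0.05444 K/W
ΣR = 0.001699 + 5.944 + 0.05444 = 6.000 K/W
Q = ΔT/ΣR = (-192 °C − 18.8 °C)/6.000 = -35.1 W
(Negative Q ⇒ heat flows inward; heat gain = 35.1 W.)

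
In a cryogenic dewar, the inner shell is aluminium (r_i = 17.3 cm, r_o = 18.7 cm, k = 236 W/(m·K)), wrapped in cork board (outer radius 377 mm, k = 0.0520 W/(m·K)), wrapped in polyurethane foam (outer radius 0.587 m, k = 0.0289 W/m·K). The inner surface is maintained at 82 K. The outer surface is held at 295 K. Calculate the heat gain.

Q = 31.6 W

Treat each layer as a resistance in series:
  R_aluminium = (1/0.173 − 1/0.187)/(4πk) = 0.4328/(4π·236) = 1.459×10^-4 K/W
  R_cork board = (1/0.187 − 1/0.377)/(4πk) = 2.695/(4π·0.0520) = 4.124 K/W
  R_polyurethane foam = (1/0.377 − 1/0.587)/(4πk) = 0.9489/(4π·0.0289) = 2.613 K/W
ΣR = 1.459×10^-4 + 4.124 + 2.613 = 6.737 K/W
Q = ΔT/ΣR = (82 K − 295 K)/6.737 = -31.6 W
(Negative Q ⇒ heat flows inward; heat gain = 31.6 W.)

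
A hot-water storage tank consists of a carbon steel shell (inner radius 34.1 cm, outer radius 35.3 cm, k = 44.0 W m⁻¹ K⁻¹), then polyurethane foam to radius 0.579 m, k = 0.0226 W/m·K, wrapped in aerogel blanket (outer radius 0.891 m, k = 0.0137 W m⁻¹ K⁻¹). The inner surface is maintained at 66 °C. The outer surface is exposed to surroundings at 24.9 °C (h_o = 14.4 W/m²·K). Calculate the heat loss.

Q = 5.54 W

Treat each layer as a resistance in series:
  R_carbon steel = (1/0.341 − 1/0.353)/(4πk) = 0.09969/(4π·44.0) = 1.803×10^-4 K/W
  R_polyurethane foam = (1/0.353 − 1/0.579)/(4πk) = 1.106/(4π·0.0226) = 3.893 K/W
  R_aerogel blanket = (1/0.579 − 1/0.891)/(4πk) = 0.6048/(4π·0.0137) = 3.513 K/W
  R_conv,out = 1/(4πr²h) = 1/(4π·0.891²·14.4) = 0.006961 K/W
ΣR = 1.803×10^-4 + 3.893 + 3.513 + 0.006961 = 7.413 K/W
Q = ΔT/ΣR = (66 °C − 24.9 °C)/7.413 = 5.54 W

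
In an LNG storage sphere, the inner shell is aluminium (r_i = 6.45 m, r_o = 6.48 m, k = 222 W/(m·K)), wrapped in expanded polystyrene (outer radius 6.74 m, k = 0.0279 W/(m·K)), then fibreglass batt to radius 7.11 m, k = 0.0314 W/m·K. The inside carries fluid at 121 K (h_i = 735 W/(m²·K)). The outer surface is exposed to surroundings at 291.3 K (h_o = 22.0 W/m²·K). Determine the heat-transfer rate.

Q = 4.65 kW

Treat each layer as a resistance in series:
  R_conv,in = 1/(4πr²h) = 1/(4π·6.45²·735) = 2.602×10^-6 K/W
  R_aluminium = (1/6.45 − 1/6.48)/(4πk) = 7.178×10^-4/(4π·222) = 2.573×10^-7 K/W
  R_expanded polystyrene = (1/6.48 − 1/6.74)/(4πk) = 0.005953/(4π·0.0279) = 0.01698 K/W
  R_fibreglass batt = (1/6.74 − 1/7.11)/(4πk) = 0.007721/(4π·0.0314) = 0.01957 K/W
  R_conv,out = 1/(4πr²h) = 1/(4π·7.11²·22.0) = 7.155×10^-5 K/W
ΣR = 2.602×10^-6 + 2.573×10^-7 + 0.01698 + 0.01957 + 7.155×10^-5 = 0.03662 K/W
Q = ΔT/ΣR = (121 K − 291.3 K)/0.03662 = -4650 W
(Negative Q ⇒ heat flows inward; heat gain = 4650 W.)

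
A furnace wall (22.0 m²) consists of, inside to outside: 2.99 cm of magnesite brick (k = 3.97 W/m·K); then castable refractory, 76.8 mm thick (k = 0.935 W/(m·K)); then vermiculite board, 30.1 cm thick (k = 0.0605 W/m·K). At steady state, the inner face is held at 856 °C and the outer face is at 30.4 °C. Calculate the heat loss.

Series thermal resistances, inner to outer:
  R_magnesite brick = L/(kA) = 0.0299/(3.97·22.0) = 3.423×10^-4 K/W
  R_castable refractory = L/(kA) = 0.0768/(0.935·22.0) = 0.003734 K/W
  R_vermiculite board = L/(kA) = 0.301/(0.0605·22.0) = 0.2261 K/W
ΣR = 3.423×10^-4 + 0.003734 + 0.2261 = 0.2302 K/W
Q = ΔT/ΣR = (856 °C − 30.4 °C)/0.2302 = 3590 W

Q = 3.59 kW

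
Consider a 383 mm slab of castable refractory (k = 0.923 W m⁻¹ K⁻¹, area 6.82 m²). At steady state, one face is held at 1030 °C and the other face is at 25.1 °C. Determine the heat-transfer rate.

Q = kA·ΔT/L = 0.923 × 6.82 × |1030 °C − 25.1 °C| / 0.383 = 16500 W

Q = 16.5 kW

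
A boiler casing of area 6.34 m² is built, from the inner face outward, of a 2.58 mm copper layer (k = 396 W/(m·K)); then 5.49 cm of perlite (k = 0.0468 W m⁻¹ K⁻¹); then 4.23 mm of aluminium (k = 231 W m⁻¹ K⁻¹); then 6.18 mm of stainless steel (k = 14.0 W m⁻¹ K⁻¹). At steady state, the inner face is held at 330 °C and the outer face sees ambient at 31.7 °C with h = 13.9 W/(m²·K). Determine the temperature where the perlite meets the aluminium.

Resistance network (inner→outer):
  R_copper = L/(kA) = 0.00258/(396·6.34) = 1.028×10^-6 K/W
  R_perlite = L/(kA) = 0.0549/(0.0468·6.34) = 0.1850 K/W
  R_aluminium = L/(kA) = 0.00423/(231·6.34) = 2.888×10^-6 K/W
  R_stainless steel = L/(kA) = 0.00618/(14.0·6.34) = 6.963×10^-5 K/W
  R_conv,out = 1/(hA) = 1/(13.9·6.34) = 0.01135 K/W
ΣR = 1.028×10^-6 + 0.1850 + 2.888×10^-6 + 6.963×10^-5 + 0.01135 = 0.1964 K/W
Q = ΔT/ΣR = (330 °C − 31.7 °C)/0.1964 = 1519 W
From the inner boundary to the perlite/aluminium interface, ΣR_partial = 0.1850 K/W.
T_interface = T_in − Q·ΣR_partial = 330 °C − (1519)(0.1850) = 49.0 °C

T = 49.0 °C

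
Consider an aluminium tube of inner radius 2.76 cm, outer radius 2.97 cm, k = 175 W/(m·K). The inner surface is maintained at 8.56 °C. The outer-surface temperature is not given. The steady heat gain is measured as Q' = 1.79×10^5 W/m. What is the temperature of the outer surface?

T_out = 20.5 °C

Series resistances:
  R'_aluminium = ln(0.0297/0.0276)/(2πk) = 0.07333/(2π·175) = 6.669×10^-5 m·K/W
ΣR = 6.669×10^-5 m·K/W
ΔT = Q'·ΣR = 1.79×10^5 × 6.669×10^-5 = 11.94 K
Heat flows inward, so T_out = T_in + ΔT = 8.56 + 11.94 = 20.5 °C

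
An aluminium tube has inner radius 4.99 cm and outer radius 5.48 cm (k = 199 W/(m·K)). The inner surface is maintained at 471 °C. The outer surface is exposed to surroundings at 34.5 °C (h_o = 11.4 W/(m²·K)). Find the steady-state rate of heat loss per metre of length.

Q' = 1710 W/m

Series thermal resistances, inner to outer:
  R'_aluminium = ln(0.0548/0.0499)/(2πk) = 0.09367/(2π·199) = 7.491×10^-5 m·K/W
  R'_conv,out = 1/(2πr h) = 1/(2π·0.0548·11.4) = 0.2548 m·K/W
ΣR = 7.491×10^-5 + 0.2548 = 0.2549 m·K/W
Q' = ΔT/ΣR = (471 °C − 34.5 °C)/0.2549 = 1710 W/m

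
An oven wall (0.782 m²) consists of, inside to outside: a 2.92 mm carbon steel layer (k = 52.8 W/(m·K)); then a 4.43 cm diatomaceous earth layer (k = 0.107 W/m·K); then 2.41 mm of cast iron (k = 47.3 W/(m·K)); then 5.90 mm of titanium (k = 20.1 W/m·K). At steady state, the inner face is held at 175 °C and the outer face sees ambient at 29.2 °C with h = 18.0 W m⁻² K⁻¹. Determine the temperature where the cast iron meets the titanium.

T = 46.5 °C

Series thermal resistances, inner to outer:
  R_carbon steel = L/(kA) = 0.00292/(52.8·0.782) = 7.072×10^-5 K/W
  R_diatomaceous earth = L/(kA) = 0.0443/(0.107·0.782) = 0.5294 K/W
  R_cast iron = L/(kA) = 0.00241/(47.3·0.782) = 6.516×10^-5 K/W
  R_titanium = L/(kA) = 0.00590/(20.1·0.782) = 3.754×10^-4 K/W
  R_conv,out = 1/(hA) = 1/(18.0·0.782) = 0.07104 K/W
ΣR = 7.072×10^-5 + 0.5294 + 6.516×10^-5 + 3.754×10^-4 + 0.07104 = 0.6010 K/W
Q = ΔT/ΣR = (175 °C − 29.2 °C)/0.6010 = 242.6 W
From the inner boundary to the cast iron/titanium interface, ΣR_partial = 0.5295 K/W.
T_interface = T_in − Q·ΣR_partial = 175 °C − (242.6)(0.5295) = 46.5 °C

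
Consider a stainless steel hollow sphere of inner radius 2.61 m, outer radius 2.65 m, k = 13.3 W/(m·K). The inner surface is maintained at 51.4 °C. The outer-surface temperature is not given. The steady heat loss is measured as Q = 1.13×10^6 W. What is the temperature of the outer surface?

T_out = 12.3 °C

Sum the resistances:
  R_stainless steel = (1/2.61 − 1/2.65)/(4πk) = 0.005783/(4π·13.3) = 3.460×10^-5 K/W
ΣR = 3.460×10^-5 K/W
ΔT = Q·ΣR = 1.13×10^6 × 3.460×10^-5 = 39.10 K
Heat flows outward, so T_out = T_in − ΔT = 51.4 − 39.10 = 12.3 °C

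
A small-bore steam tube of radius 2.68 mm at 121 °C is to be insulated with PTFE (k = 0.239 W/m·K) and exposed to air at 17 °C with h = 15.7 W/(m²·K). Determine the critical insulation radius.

For a cylinder, r_cr = k_ins/h = 0.239/15.7 = 0.0152 m = 1.52 cm

r_cr = 1.52 cm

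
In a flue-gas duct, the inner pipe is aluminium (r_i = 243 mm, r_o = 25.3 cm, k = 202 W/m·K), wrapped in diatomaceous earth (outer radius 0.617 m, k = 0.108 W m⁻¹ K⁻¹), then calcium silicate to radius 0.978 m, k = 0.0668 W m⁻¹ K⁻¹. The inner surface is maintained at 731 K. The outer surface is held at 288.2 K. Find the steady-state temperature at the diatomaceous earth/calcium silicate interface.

T = 490 K

Resistance network (inner→outer):
  R'_aluminium = ln(0.253/0.243)/(2πk) = 0.04033/(2π·202) = 3.177×10^-5 m·K/W
  R'_diatomaceous earth = ln(0.617/0.253)/(2πk) = 0.8915/(2π·0.108) = 1.314 m·K/W
  R'_calcium silicate = ln(0.978/0.617)/(2πk) = 0.4606/(2π·0.0668) = 1.098 m·K/W
ΣR = 3.177×10^-5 + 1.314 + 1.098 = 2.412 m·K/W
Q' = ΔT/ΣR = (731 K − 288.2 K)/2.412 = 183.6 W/m
From the inner boundary to the diatomaceous earth/calcium silicate interface, ΣR_partial = 1.314 m·K/W.
T_interface = T_in − Q'·ΣR_partial = 731 K − (183.6)(1.314) = 490 K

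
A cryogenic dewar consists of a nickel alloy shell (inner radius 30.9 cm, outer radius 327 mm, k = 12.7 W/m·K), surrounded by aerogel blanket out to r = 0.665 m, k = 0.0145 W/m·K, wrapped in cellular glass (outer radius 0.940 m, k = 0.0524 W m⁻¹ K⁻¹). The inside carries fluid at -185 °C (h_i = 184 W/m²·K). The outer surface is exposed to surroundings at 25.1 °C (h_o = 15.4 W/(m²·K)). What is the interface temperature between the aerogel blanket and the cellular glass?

T = 9.7 °C

Series thermal resistances, inner to outer:
  R_conv,in = 1/(4πr²h) = 1/(4π·0.309²·184) = 0.004530 K/W
  R_nickel alloy = (1/0.309 − 1/0.327)/(4πk) = 0.1781/(4π·12.7) = 0.001116 K/W
  R_aerogel blanket = (1/0.327 − 1/0.665)/(4πk) = 1.554/(4π·0.0145) = 8.530 K/W
  R_cellular glass = (1/0.665 − 1/0.940)/(4πk) = 0.4399/(4π·0.0524) = 0.6681 K/W
  R_conv,out = 1/(4πr²h) = 1/(4π·0.940²·15.4) = 0.005848 K/W
ΣR = 0.004530 + 0.001116 + 8.530 + 0.6681 + 0.005848 = 9.210 K/W
Q = ΔT/ΣR = (-185 °C − 25.1 °C)/9.210 = -22.81 W
From the inner boundary to the aerogel blanket/cellular glass interface, ΣR_partial = 8.536 K/W.
T_interface = T_in − Q·ΣR_partial = -185 °C − (-22.81)(8.536) = 9.7 °C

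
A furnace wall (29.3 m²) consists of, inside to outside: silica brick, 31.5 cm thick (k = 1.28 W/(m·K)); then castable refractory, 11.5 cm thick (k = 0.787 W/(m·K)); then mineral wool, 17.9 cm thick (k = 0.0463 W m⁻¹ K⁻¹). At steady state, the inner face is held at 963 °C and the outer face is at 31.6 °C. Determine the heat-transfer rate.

Treat each layer as a resistance in series:
  R_silica brick = L/(kA) = 0.315/(1.28·29.3) = 0.008399 K/W
  R_castable refractory = L/(kA) = 0.115/(0.787·29.3) = 0.004987 K/W
  R_mineral wool = L/(kA) = 0.179/(0.0463·29.3) = 0.1319 K/W
ΣR = 0.008399 + 0.004987 + 0.1319 = 0.1453 K/W
Q = ΔT/ΣR = (963 °C − 31.6 °C)/0.1453 = 6410 W

Q = 6410 W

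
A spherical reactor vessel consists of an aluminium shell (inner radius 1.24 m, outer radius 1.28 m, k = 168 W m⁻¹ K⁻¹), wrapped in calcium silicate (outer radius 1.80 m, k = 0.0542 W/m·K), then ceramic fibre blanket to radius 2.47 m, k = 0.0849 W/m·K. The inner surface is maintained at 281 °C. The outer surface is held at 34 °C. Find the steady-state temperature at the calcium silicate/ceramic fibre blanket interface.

Resistance network (inner→outer):
  R_aluminium = (1/1.24 − 1/1.28)/(4πk) = 0.02520/(4π·168) = 1.194×10^-5 K/W
  R_calcium silicate = (1/1.28 − 1/1.80)/(4πk) = 0.2257/(4π·0.0542) = 0.3314 K/W
  R_ceramic fibre blanket = (1/1.80 − 1/2.47)/(4πk) = 0.1507/(4π·0.0849) = 0.1412 K/W
ΣR = 1.194×10^-5 + 0.3314 + 0.1412 = 0.4726 K/W
Q = ΔT/ΣR = (281 °C − 34 °C)/0.4726 = 522.6 W
From the inner boundary to the calcium silicate/ceramic fibre blanket interface, ΣR_partial = 0.3314 K/W.
T_interface = T_in − Q·ΣR_partial = 281 °C − (522.6)(0.3314) = 108 °C

T = 108 °C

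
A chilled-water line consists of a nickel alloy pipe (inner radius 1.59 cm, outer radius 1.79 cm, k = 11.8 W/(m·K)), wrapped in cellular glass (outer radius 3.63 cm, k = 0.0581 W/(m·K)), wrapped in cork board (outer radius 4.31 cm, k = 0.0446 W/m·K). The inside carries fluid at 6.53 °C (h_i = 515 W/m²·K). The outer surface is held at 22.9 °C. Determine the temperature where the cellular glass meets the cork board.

Treat each layer as a resistance in series:
  R'_conv,in = 1/(2πr h) = 1/(2π·0.0159·515) = 0.01944 m·K/W
  R'_nickel alloy = ln(0.0179/0.0159)/(2πk) = 0.1185/(2π·11.8) = 0.001598 m·K/W
  R'_cellular glass = ln(0.0363/0.0179)/(2πk) = 0.7070/(2π·0.0581) = 1.937 m·K/W
  R'_cork board = ln(0.0431/0.0363)/(2πk) = 0.1717/(2π·0.0446) = 0.6127 m·K/W
ΣR = 0.01944 + 0.001598 + 1.937 + 0.6127 = 2.571 m·K/W
Q' = ΔT/ΣR = (6.53 °C − 22.9 °C)/2.571 = -6.367 W/m
From the inner boundary to the cellular glass/cork board interface, ΣR_partial = 1.958 m·K/W.
T_interface = T_in − Q'·ΣR_partial = 6.53 °C − (-6.367)(1.958) = 19.0 °C

T = 19.0 °C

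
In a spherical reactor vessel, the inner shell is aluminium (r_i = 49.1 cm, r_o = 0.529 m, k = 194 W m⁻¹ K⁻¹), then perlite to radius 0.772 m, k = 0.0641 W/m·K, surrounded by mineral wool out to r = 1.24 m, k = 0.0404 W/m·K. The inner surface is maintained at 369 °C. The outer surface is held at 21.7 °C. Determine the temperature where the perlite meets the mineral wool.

Resistance network (inner→outer):
  R_aluminium = (1/0.491 − 1/0.529)/(4πk) = 0.1463/(4π·194) = 6.001×10^-5 K/W
  R_perlite = (1/0.529 − 1/0.772)/(4πk) = 0.5950/(4π·0.0641) = 0.7387 K/W
  R_mineral wool = (1/0.772 − 1/1.24)/(4πk) = 0.4889/(4π·0.0404) = 0.9630 K/W
ΣR = 6.001×10^-5 + 0.7387 + 0.9630 = 1.702 K/W
Q = ΔT/ΣR = (369 °C − 21.7 °C)/1.702 = 204.1 W
From the inner boundary to the perlite/mineral wool interface, ΣR_partial = 0.7388 K/W.
T_interface = T_in − Q·ΣR_partial = 369 °C − (204.1)(0.7388) = 218 °C

T = 218 °C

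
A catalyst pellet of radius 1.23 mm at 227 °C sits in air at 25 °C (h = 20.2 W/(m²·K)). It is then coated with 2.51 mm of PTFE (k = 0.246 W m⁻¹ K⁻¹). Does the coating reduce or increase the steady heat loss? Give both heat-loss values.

increases: 0.0776 → 0.441 W

Critical radius for a sphere: r_cr = 2k/h = 0.0244 m = 2.44 cm.
Outer radius after coating: r₂ = 0.00123 + 0.00251 = 0.00374 m.
Since r₁ < r_cr and r₂ ≤ r_cr, the coating moves toward the maximum at r_cr — heat loss rises.
Bare: R = 1/(4πr₁²h) = 2604 K/W; Q = 202/2604 = 0.0776 W.
Coated: R = R_cond + R_conv = 458.1 K/W; Q = 202/458.1 = 0.441 W.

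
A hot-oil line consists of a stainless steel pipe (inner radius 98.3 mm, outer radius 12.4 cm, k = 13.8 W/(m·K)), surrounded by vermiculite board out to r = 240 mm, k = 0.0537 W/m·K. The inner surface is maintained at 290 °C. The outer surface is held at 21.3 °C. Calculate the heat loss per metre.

Q' = 137 W/m

Resistance network (inner→outer):
  R'_stainless steel = ln(0.124/0.0983)/(2πk) = 0.2323/(2π·13.8) = 0.002679 m·K/W
  R'_vermiculite board = ln(0.240/0.124)/(2πk) = 0.6604/(2π·0.0537) = 1.957 m·K/W
ΣR = 0.002679 + 1.957 = 1.960 m·K/W
Q' = ΔT/ΣR = (290 °C − 21.3 °C)/1.960 = 137 W/m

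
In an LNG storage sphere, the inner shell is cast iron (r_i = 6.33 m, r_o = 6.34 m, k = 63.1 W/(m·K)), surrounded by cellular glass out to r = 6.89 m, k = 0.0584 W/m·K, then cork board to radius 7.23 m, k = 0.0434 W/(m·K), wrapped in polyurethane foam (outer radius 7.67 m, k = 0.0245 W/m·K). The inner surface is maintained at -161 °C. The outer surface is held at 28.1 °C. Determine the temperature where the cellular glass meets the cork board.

Treat each layer as a resistance in series:
  R_cast iron = (1/6.33 − 1/6.34)/(4πk) = 2.492×10^-4/(4π·63.1) = 3.142×10^-7 K/W
  R_cellular glass = (1/6.34 − 1/6.89)/(4πk) = 0.01259/(4π·0.0584) = 0.01716 K/W
  R_cork board = (1/6.89 − 1/7.23)/(4πk) = 0.006825/(4π·0.0434) = 0.01251 K/W
  R_polyurethane foam = (1/7.23 − 1/7.67)/(4πk) = 0.007934/(4π·0.0245) = 0.02577 K/W
ΣR = 3.142×10^-7 + 0.01716 + 0.01251 + 0.02577 = 0.05544 K/W
Q = ΔT/ΣR = (-161 °C − 28.1 °C)/0.05544 = -3411 W
From the inner boundary to the cellular glass/cork board interface, ΣR_partial = 0.01716 K/W.
T_interface = T_in − Q·ΣR_partial = -161 °C − (-3411)(0.01716) = -102 °C

T = -102 °C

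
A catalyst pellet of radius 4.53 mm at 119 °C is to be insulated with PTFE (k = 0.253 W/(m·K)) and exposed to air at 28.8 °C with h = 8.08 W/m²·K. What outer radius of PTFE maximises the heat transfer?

For a sphere, r_cr = 2k_ins/h = 2·0.253/8.08 = 0.0626 m = 6.26 cm

r_cr = 6.26 cm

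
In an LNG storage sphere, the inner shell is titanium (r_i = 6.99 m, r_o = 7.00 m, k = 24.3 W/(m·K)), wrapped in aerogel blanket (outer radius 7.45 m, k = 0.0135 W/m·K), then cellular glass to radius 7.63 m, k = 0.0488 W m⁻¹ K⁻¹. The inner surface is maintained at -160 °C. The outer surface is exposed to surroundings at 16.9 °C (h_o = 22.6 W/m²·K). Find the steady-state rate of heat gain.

Resistance network (inner→outer):
  R_titanium = (1/6.99 − 1/7.00)/(4πk) = 2.044×10^-4/(4π·24.3) = 6.693×10^-7 K/W
  R_aerogel blanket = (1/7.00 − 1/7.45)/(4πk) = 0.008629/(4π·0.0135) = 0.05086 K/W
  R_cellular glass = (1/7.45 − 1/7.63)/(4πk) = 0.003167/(4π·0.0488) = 0.005164 K/W
  R_conv,out = 1/(4πr²h) = 1/(4π·7.63²·22.6) = 6.048×10^-5 K/W
ΣR = 6.693×10^-7 + 0.05086 + 0.005164 + 6.048×10^-5 = 0.05609 K/W
Q = ΔT/ΣR = (-160 °C − 16.9 °C)/0.05609 = -3150 W
(Negative Q ⇒ heat flows inward; heat gain = 3150 W.)

Q = 3150 W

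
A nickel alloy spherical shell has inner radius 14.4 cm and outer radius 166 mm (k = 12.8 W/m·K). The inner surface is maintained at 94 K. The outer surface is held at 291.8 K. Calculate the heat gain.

Q = 4πk·ΔT/(1/r₁ − 1/r₂) = 4π × 12.8 × 197.8 / (1/0.144 − 1/0.166) = 34600 W

Q = 34.6 kW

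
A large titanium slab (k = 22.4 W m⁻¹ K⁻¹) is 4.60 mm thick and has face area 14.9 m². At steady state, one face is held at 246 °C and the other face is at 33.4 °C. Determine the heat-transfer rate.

Q = kA·ΔT/L = 22.4 × 14.9 × |246 °C − 33.4 °C| / 0.00460 = 1.54×10^7 W

Q = 1.54×10^7 W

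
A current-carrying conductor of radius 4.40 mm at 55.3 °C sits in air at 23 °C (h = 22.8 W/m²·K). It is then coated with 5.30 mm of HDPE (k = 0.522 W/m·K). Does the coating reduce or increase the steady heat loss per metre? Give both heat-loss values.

increases: 20.4 → 33.6 W/m

Critical radius for a cylinder: r_cr = k/h = 0.0229 m = 2.29 cm.
Outer radius after coating: r₂ = 0.00440 + 0.00530 = 0.00970 m.
Since r₁ < r_cr and r₂ ≤ r_cr, the coating moves toward the maximum at r_cr — heat loss rises.
Bare: R = 1/(2πr₁h) = 1.586 m·K/W; Q = 32.3/1.586 = 20.4 W/m.
Coated: R = R_cond + R_conv = 0.9607 m·K/W; Q = 32.3/0.9607 = 33.6 W/m.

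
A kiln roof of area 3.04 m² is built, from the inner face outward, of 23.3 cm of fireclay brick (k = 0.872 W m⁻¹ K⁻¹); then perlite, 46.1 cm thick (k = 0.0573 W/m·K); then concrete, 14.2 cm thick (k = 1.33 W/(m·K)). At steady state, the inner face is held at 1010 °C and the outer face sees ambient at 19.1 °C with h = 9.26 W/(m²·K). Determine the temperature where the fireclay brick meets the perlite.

T = 979 °C

Treat each layer as a resistance in series:
  R_fireclay brick = L/(kA) = 0.233/(0.872·3.04) = 0.08790 K/W
  R_perlite = L/(kA) = 0.461/(0.0573·3.04) = 2.647 K/W
  R_concrete = L/(kA) = 0.142/(1.33·3.04) = 0.03512 K/W
  R_conv,out = 1/(hA) = 1/(9.26·3.04) = 0.03552 K/W
ΣR = 0.08790 + 2.647 + 0.03512 + 0.03552 = 2.806 K/W
Q = ΔT/ΣR = (1010 °C − 19.1 °C)/2.806 = 353.1 W
From the inner boundary to the fireclay brick/perlite interface, ΣR_partial = 0.08790 K/W.
T_interface = T_in − Q·ΣR_partial = 1010 °C − (353.1)(0.08790) = 979 °C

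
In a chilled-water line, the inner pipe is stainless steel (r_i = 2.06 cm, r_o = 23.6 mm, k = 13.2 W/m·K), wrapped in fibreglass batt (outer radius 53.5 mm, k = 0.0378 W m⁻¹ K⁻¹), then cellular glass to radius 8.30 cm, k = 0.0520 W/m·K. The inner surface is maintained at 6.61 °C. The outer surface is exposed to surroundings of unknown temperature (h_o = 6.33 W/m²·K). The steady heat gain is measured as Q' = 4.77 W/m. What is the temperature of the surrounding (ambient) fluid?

Sum the resistances:
  R'_stainless steel = ln(0.0236/0.0206)/(2πk) = 0.1360/(2π·13.2) = 0.001639 m·K/W
  R'_fibreglass batt = ln(0.0535/0.0236)/(2πk) = 0.8184/(2π·0.0378) = 3.446 m·K/W
  R'_cellular glass = ln(0.0830/0.0535)/(2πk) = 0.4392/(2π·0.0520) = 1.344 m·K/W
  R'_conv,out = 1/(2πr h) = 1/(2π·0.0830·6.33) = 0.3029 m·K/W
ΣR = 5.095 m·K/W
ΔT = Q'·ΣR = 4.77 × 5.095 = 24.30 K
Heat flows inward, so T_out = T_in + ΔT = 6.61 + 24.30 = 30.9 °C

T_out = 30.9 °C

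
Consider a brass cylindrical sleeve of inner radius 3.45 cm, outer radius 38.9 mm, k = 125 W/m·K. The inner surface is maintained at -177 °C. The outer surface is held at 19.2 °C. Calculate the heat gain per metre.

Q' = 2πk·ΔT/ln(r₂/r₁) = 2π × 125 × 196.2 / ln(0.0389/0.0345) = 1.28×10^6 W/m

Q' = 1.28×10^6 W/m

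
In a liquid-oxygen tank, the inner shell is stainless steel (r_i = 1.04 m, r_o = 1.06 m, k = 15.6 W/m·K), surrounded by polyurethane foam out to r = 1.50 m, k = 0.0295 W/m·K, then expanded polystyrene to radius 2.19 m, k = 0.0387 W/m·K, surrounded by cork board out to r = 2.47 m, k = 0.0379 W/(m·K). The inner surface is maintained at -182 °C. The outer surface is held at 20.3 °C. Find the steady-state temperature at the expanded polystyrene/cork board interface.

Series thermal resistances, inner to outer:
  R_stainless steel = (1/1.04 − 1/1.06)/(4πk) = 0.01814/(4π·15.6) = 9.255×10^-5 K/W
  R_polyurethane foam = (1/1.06 − 1/1.50)/(4πk) = 0.2767/(4π·0.0295) = 0.7465 K/W
  R_expanded polystyrene = (1/1.50 − 1/2.19)/(4πk) = 0.2100/(4π·0.0387) = 0.4319 K/W
  R_cork board = (1/2.19 − 1/2.47)/(4πk) = 0.05176/(4π·0.0379) = 0.1087 K/W
ΣR = 9.255×10^-5 + 0.7465 + 0.4319 + 0.1087 = 1.287 K/W
Q = ΔT/ΣR = (-182 °C − 20.3 °C)/1.287 = -157.2 W
From the inner boundary to the expanded polystyrene/cork board interface, ΣR_partial = 1.178 K/W.
T_interface = T_in − Q·ΣR_partial = -182 °C − (-157.2)(1.178) = 3.2 °C

T = 3.2 °C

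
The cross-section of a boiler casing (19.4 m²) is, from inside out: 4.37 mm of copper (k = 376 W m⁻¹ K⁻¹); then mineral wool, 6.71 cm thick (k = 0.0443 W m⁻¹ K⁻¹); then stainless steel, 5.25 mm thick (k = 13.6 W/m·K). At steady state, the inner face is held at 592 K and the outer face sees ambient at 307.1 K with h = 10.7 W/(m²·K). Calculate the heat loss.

Q = 3.44 kW

Resistance network (inner→outer):
  R_copper = L/(kA) = 0.00437/(376·19.4) = 5.991×10^-7 K/W
  R_mineral wool = L/(kA) = 0.0671/(0.0443·19.4) = 0.07808 K/W
  R_stainless steel = L/(kA) = 0.00525/(13.6·19.4) = 1.990×10^-5 K/W
  R_conv,out = 1/(hA) = 1/(10.7·19.4) = 0.004817 K/W
ΣR = 5.991×10^-7 + 0.07808 + 1.990×10^-5 + 0.004817 = 0.08292 K/W
Q = ΔT/ΣR = (592 K − 307.1 K)/0.08292 = 3440 W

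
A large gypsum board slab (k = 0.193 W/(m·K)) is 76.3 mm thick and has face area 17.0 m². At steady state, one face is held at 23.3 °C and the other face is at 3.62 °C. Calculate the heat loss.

Q = kA·ΔT/L = 0.193 × 17.0 × |23.3 °C − 3.62 °C| / 0.0763 = 846 W

Q = 846 W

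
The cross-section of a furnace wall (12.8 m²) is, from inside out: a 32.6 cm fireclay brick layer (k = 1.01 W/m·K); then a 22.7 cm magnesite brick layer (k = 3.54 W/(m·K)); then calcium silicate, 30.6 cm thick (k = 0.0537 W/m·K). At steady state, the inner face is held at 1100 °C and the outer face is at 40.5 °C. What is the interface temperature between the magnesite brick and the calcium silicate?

Treat each layer as a resistance in series:
  R_fireclay brick = L/(kA) = 0.326/(1.01·12.8) = 0.02522 K/W
  R_magnesite brick = L/(kA) = 0.227/(3.54·12.8) = 0.005010 K/W
  R_calcium silicate = L/(kA) = 0.306/(0.0537·12.8) = 0.4452 K/W
ΣR = 0.02522 + 0.005010 + 0.4452 = 0.4754 K/W
Q = ΔT/ΣR = (1100 °C − 40.5 °C)/0.4754 = 2229 W
From the inner boundary to the magnesite brick/calcium silicate interface, ΣR_partial = 0.03023 K/W.
T_interface = T_in − Q·ΣR_partial = 1100 °C − (2229)(0.03023) = 1033 °C

T = 1033 °C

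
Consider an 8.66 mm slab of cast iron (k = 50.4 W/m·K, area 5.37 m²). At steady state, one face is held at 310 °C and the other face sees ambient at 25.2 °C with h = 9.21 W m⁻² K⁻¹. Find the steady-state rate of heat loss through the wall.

Series thermal resistances, inner to outer:
  R_cast iron = L/(kA) = 0.00866/(50.4·5.37) = 3.200×10^-5 K/W
  R_conv,out = 1/(hA) = 1/(9.21·5.37) = 0.02022 K/W
ΣR = 3.200×10^-5 + 0.02022 = 0.02025 K/W
Q = ΔT/ΣR = (310 °C − 25.2 °C)/0.02025 = 14100 W

Q = 14100 W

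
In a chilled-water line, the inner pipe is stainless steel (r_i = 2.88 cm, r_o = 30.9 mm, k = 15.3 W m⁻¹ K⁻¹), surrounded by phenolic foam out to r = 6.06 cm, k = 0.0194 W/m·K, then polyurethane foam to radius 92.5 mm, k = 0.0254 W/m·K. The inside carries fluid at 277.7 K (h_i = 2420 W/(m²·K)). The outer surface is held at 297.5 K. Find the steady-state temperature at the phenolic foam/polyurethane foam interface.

Resistance network (inner→outer):
  R'_conv,in = 1/(2πr h) = 1/(2π·0.0288·2420) = 0.002284 m·K/W
  R'_stainless steel = ln(0.0309/0.0288)/(2πk) = 0.07038/(2π·15.3) = 7.321×10^-4 m·K/W
  R'_phenolic foam = ln(0.0606/0.0309)/(2πk) = 0.6735/(2π·0.0194) = 5.526 m·K/W
  R'_polyurethane foam = ln(0.0925/0.0606)/(2πk) = 0.4229/(2π·0.0254) = 2.650 m·K/W
ΣR = 0.002284 + 7.321×10^-4 + 5.526 + 2.650 = 8.179 m·K/W
Q' = ΔT/ΣR = (277.7 K − 297.5 K)/8.179 = -2.421 W/m
From the inner boundary to the phenolic foam/polyurethane foam interface, ΣR_partial = 5.529 m·K/W.
T_interface = T_in − Q'·ΣR_partial = 277.7 K − (-2.421)(5.529) = 291.1 K

T = 291.1 K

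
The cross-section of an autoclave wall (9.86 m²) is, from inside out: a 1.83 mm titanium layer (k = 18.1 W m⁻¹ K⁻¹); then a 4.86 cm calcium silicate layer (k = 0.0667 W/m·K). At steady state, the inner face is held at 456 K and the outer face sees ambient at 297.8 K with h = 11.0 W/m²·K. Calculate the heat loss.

Q = 1900 W

Treat each layer as a resistance in series:
  R_titanium = L/(kA) = 0.00183/(18.1·9.86) = 1.025×10^-5 K/W
  R_calcium silicate = L/(kA) = 0.0486/(0.0667·9.86) = 0.07390 K/W
  R_conv,out = 1/(hA) = 1/(11.0·9.86) = 0.009220 K/W
ΣR = 1.025×10^-5 + 0.07390 + 0.009220 = 0.08313 K/W
Q = ΔT/ΣR = (456 K − 297.8 K)/0.08313 = 1900 W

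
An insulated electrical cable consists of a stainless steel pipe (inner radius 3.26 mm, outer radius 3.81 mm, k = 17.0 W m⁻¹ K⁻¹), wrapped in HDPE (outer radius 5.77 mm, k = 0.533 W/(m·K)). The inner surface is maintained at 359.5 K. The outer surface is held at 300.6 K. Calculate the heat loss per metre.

Series thermal resistances, inner to outer:
  R'_stainless steel = ln(0.00381/0.00326)/(2πk) = 0.1559/(2π·17.0) = 0.001460 m·K/W
  R'_HDPE = ln(0.00577/0.00381)/(2πk) = 0.4150/(2π·0.533) = 0.1239 m·K/W
ΣR = 0.001460 + 0.1239 = 0.1254 m·K/W
Q' = ΔT/ΣR = (359.5 K − 300.6 K)/0.1254 = 470 W/m

Q' = 470 W/m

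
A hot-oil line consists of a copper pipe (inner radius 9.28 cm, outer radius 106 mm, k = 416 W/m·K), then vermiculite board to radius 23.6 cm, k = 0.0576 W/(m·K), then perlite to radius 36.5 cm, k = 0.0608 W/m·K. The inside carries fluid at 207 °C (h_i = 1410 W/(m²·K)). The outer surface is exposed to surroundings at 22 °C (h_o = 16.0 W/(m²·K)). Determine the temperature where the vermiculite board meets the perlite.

Series thermal resistances, inner to outer:
  R'_conv,in = 1/(2πr h) = 1/(2π·0.0928·1410) = 0.001216 m·K/W
  R'_copper = ln(0.106/0.0928)/(2πk) = 0.1330/(2π·416) = 5.088×10^-5 m·K/W
  R'_vermiculite board = ln(0.236/0.106)/(2πk) = 0.8004/(2π·0.0576) = 2.212 m·K/W
  R'_perlite = ln(0.365/0.236)/(2πk) = 0.4361/(2π·0.0608) = 1.141 m·K/W
  R'_conv,out = 1/(2πr h) = 1/(2π·0.365·16.0) = 0.02725 m·K/W
ΣR = 0.001216 + 5.088×10^-5 + 2.212 + 1.141 + 0.02725 = 3.382 m·K/W
Q' = ΔT/ΣR = (207 °C − 22 °C)/3.382 = 54.70 W/m
From the inner boundary to the vermiculite board/perlite interface, ΣR_partial = 2.213 m·K/W.
T_interface = T_in − Q'·ΣR_partial = 207 °C − (54.70)(2.213) = 85.9 °C

T = 85.9 °C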